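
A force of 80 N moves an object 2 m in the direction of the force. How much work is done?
W = Fd = 80×2 = 160.0 J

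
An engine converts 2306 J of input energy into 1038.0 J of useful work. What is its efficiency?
η = W_out/W_in = 1038.0/2306 = 0.4501 = 45.01%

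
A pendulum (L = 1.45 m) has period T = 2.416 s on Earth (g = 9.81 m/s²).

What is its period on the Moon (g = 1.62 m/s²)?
T = 2π√(L/g), so T_moon/T_earth = √(g_earth/g_moon)
T_moon = 2π√(1.45/1.62) = 5.944 s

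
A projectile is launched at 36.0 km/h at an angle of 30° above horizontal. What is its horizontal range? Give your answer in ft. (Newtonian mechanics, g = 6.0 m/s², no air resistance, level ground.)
R = v₀² sin(2θ) / g (with unit conversion) = 47.35 ft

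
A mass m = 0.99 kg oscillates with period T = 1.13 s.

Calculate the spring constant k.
T = 2π√(m/k) → k = m(2π/T)² = 0.99×(2π/1.13)² = 30.61 N/m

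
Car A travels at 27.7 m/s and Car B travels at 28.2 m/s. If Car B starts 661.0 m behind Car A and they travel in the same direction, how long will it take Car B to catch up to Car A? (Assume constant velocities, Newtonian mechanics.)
Relative speed: v_rel = 28.2 - 27.7 = 0.5 m/s
Time to catch: t = d₀/v_rel = 661.0/0.5 = 1322.0 s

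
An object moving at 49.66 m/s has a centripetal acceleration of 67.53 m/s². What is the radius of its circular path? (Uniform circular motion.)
r = v²/a_c = 49.66²/67.53 = 36.52 m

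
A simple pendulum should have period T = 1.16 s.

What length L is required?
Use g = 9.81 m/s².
T = 2π√(L/g) → L = g(T/2π)² = 9.81×(1.16/2π)² = 0.3344 m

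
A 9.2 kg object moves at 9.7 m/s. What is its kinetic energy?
KE = ½mv² = ½×9.2×9.7² = 432.814 J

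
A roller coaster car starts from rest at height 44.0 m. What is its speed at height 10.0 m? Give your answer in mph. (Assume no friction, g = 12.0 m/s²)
mgh₁ = ½mv₂² + mgh₂ → v₂ = √(2g(h₁−h₂)) = √(2×12.0×(44−10)) = 28.57 m/s = 63.9 mph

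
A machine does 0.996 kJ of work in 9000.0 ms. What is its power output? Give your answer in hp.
P = W/t = 996 J / 9 s = 110.7 W = 0.1484 hp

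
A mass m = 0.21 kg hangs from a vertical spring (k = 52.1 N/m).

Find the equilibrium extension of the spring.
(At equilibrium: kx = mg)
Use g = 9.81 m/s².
x_eq = mg/k = 0.21×9.81/52.1 = 0.03954 m = 3.954 cm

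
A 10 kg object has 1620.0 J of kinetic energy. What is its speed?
KE = ½mv² → v = √(2KE/m) = √(2×1620.0/10) = 18.0 m/s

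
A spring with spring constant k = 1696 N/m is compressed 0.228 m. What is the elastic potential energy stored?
PE = ½kx² = ½×1696×0.228² = 44.08 J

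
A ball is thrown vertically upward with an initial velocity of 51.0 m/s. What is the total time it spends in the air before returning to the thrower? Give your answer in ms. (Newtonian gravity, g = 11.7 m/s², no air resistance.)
t_total = 2v₀/g (with unit conversion) = 8718.0 ms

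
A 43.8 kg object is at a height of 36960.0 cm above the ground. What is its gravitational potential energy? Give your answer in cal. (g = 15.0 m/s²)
PE = mgh = 43.8 kg × 15.0 m/s² × 369.6 m = 2.428e+05 J = 58040.0 cal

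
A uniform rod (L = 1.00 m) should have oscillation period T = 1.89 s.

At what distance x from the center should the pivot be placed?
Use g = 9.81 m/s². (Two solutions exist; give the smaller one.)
T = 2π√((L²/12 + x²)/(gx)). Let c = T²g/(4π²) = 0.8876.
x² − cx + L²/12 = 0 → x = (c − √(c² − L²/3))/2 = 0.1067 m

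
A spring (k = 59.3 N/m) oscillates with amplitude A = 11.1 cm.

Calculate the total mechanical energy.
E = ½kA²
E = ½kA² = ½×59.3×(0.111)² = 0.3653 J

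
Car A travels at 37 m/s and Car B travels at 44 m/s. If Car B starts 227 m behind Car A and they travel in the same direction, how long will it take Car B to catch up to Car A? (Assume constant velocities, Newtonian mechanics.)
Relative speed: v_rel = 44 - 37 = 7 m/s
Time to catch: t = d₀/v_rel = 227/7 = 32.43 s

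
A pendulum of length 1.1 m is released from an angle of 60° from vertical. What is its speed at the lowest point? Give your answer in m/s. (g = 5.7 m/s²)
h = L(1 − cosθ) = 1.1×(1 − cos60°) = 0.55 m
v = √(2gh) = √(2×5.7×0.55) = 2.504 m/s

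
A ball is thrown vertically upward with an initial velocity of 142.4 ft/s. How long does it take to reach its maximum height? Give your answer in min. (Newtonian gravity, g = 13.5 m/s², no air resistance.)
t_up = v₀/g (with unit conversion) = 0.05358 min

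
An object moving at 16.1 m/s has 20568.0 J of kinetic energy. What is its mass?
KE = ½mv² → m = 2KE/v² = 2×20568.0/16.1² = 158.7 kg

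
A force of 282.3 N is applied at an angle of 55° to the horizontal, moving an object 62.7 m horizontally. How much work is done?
W = Fd cosθ = 282.3×62.7×cos(55°) = 10152.0 J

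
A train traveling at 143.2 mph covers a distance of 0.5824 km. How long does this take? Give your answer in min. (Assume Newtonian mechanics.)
t = d/v (with unit conversion) = 0.1516 min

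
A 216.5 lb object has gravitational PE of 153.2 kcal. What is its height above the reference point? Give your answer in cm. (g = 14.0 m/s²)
PE = mgh → h = PE/(mg) = 6.41e+05 J / (98.2 kg × 14.0 m/s²) = 466.2 m = 46620.0 cm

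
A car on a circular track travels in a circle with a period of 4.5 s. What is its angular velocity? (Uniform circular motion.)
ω = 2π/T = 2π/4.5 = 1.3963 rad/s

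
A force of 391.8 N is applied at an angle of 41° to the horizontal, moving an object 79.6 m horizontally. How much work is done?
W = Fd cosθ = 391.8×79.6×cos(41°) = 23537.0 J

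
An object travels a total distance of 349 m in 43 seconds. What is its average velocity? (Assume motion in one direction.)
v_avg = Δd / Δt = 349 / 43 = 8.12 m/s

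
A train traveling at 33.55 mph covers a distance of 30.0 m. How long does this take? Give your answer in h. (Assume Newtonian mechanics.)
t = d/v (with unit conversion) = 0.0005556 h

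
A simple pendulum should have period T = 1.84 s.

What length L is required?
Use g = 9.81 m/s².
T = 2π√(L/g) → L = g(T/2π)² = 9.81×(1.84/2π)² = 0.8413 m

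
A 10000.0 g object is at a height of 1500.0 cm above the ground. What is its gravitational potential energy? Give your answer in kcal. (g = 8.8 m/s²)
PE = mgh = 10 kg × 8.8 m/s² × 15 m = 1320 J = 0.3155 kcal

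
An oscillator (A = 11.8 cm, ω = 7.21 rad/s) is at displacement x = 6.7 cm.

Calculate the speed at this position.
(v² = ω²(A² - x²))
v = ω√(A² − x²) = 7.21×√(0.118² − 0.067²) = 0.7003 m/s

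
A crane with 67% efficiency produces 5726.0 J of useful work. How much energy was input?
W_in = W_out/η = 5726.0/0.67 = 8546.3 J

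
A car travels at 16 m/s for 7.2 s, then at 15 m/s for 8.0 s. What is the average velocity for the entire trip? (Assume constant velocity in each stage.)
d₁ = v₁t₁ = 16 × 7.2 = 115.2 m
d₂ = v₂t₂ = 15 × 8.0 = 120 m
d_total = 235.2 m, t_total = 15.2 s
v_avg = d_total/t_total = 235.2/15.2 = 15.47 m/s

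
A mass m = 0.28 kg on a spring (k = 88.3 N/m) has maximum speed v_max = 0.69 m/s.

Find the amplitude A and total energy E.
½mv²_max = ½kA² → A = v_max√(m/k) = 0.69×√(0.28/88.3) = 0.03886 m = 3.886 cm
E = ½mv²_max = ½×0.28×0.69² = 0.06665 J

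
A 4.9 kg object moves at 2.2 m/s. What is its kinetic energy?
KE = ½mv² = ½×4.9×2.2² = 11.858 J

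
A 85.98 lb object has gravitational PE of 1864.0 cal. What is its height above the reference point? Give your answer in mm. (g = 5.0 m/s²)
PE = mgh → h = PE/(mg) = 7799 J / (39 kg × 5.0 m/s²) = 39.99 m = 39990.0 mm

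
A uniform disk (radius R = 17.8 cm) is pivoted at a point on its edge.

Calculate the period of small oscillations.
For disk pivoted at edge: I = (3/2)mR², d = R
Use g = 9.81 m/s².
I/m = (3/2)R² = 0.04753 m²; d = R = 0.178 m
T = 2π√((3/2)R²/(gR)) = 2π√(3R/(2g)) = 1.037 s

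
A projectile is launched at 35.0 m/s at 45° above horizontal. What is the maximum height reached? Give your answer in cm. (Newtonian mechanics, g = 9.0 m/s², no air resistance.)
H = v₀²sin²(θ)/(2g) (with unit conversion) = 3403.0 cm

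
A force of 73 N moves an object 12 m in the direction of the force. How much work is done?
W = Fd = 73×12 = 876.0 J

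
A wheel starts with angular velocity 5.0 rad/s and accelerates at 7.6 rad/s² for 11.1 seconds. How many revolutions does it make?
θ = ω₀t + ½αt² = 5.0×11.1 + ½×7.6×11.1² = 523.7 rad
Revolutions = θ/(2π) = 523.7/(2π) = 83.35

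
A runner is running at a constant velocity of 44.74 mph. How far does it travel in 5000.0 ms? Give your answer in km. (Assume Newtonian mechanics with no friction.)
d = vt (with unit conversion) = 0.1 km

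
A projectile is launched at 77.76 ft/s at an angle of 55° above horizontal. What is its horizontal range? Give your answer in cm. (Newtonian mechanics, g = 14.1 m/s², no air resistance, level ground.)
R = v₀² sin(2θ) / g (with unit conversion) = 3744.0 cm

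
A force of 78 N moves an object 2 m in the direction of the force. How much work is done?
W = Fd = 78×2 = 156.0 J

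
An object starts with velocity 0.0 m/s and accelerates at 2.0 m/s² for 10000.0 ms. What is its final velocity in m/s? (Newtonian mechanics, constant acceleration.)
v = v₀ + at (with unit conversion) = 20.0 m/s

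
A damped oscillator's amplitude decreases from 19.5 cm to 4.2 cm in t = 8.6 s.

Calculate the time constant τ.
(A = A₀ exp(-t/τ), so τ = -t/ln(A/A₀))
A/A₀ = 4.2/19.5 = 0.2154; ln(A/A₀) = -1.535
τ = −t/ln(A/A₀) = −8.6/-1.535 = 5.601 s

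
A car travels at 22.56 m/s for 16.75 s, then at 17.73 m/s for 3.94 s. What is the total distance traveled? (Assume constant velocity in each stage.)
d₁ = v₁t₁ = 22.56 × 16.75 = 377.88 m
d₂ = v₂t₂ = 17.73 × 3.94 = 69.8562 m
d_total = 377.88 + 69.8562 = 447.74 m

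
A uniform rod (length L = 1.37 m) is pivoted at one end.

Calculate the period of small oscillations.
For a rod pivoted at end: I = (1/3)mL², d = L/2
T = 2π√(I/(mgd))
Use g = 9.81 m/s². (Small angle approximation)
I/m = (1/3)L² = 0.6256 m²; d = L/2 = 0.685 m
T = 2π√(I/(mgd)) = 2π√(0.6256/(9.81×0.685)) = 1.917 s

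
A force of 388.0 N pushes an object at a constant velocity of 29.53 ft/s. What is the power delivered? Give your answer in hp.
P = Fv = 388 N × 9.001 m/s = 3492 W = 4.683 hp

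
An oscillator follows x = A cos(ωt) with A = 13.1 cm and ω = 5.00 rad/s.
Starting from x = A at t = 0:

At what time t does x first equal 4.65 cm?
cos(ωt) = x/A = 4.65/13.1 = 0.355
ωt = arccos(0.355) = 1.208 rad
t = 1.208/5.0 = 0.2416 s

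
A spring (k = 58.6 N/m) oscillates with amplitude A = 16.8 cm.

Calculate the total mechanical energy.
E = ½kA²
E = ½kA² = ½×58.6×(0.168)² = 0.827 J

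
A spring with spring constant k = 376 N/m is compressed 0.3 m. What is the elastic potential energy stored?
PE = ½kx² = ½×376×0.3² = 16.92 J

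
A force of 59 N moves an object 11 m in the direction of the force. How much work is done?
W = Fd = 59×11 = 649.0 J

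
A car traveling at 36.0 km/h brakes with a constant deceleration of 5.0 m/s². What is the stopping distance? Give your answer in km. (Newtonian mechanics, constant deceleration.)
d = v₀² / (2a) (with unit conversion) = 0.01 km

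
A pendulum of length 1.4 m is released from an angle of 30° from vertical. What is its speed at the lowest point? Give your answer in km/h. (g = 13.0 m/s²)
h = L(1 − cosθ) = 1.4×(1 − cos30°) = 0.1876 m
v = √(2gh) = √(2×13.0×0.1876) = 2.208 m/s = 7.95 km/h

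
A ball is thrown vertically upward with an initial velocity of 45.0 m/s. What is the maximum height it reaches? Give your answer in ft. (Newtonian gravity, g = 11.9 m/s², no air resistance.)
h_max = v₀²/(2g) (with unit conversion) = 279.1 ft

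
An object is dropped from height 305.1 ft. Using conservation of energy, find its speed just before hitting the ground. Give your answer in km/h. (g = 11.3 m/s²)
mgh = ½mv² → v = √(2gh) = √(2×11.3×92.99) = 45.84 m/s = 165.0 km/h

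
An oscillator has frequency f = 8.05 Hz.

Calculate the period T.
T = 1/f = 1/8.05 = 0.1242 s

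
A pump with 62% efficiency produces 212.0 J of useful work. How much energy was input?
W_in = W_out/η = 212.0/0.62 = 341.94 J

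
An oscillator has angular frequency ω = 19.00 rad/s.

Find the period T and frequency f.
T = 2π/ω = 2π/19.0 = 0.3307 s; f = ω/2π = 3.024 Hz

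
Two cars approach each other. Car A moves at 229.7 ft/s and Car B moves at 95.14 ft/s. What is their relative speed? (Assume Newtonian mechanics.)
v_rel = v_A + v_B = 229.7 + 95.14 = 324.8 ft/s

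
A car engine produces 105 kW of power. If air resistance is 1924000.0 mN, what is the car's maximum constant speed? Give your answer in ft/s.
P = Fv → v = P/F = 105000 W / 1924 N = 54.57 m/s = 179.0 ft/s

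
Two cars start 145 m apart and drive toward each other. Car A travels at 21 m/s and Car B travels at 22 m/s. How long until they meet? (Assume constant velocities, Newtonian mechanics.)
Combined speed: v_combined = 21 + 22 = 43 m/s
Time to meet: t = d/43 = 145/43 = 3.37 s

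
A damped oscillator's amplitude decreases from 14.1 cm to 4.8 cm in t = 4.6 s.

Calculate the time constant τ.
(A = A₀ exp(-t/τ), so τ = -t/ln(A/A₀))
A/A₀ = 4.8/14.1 = 0.3404; ln(A/A₀) = -1.078
τ = −t/ln(A/A₀) = −4.6/-1.078 = 4.269 s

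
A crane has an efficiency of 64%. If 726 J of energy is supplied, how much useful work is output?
W_out = η × W_in = 0.64 × 726 = 464.64 J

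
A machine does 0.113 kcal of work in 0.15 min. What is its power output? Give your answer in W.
P = W/t = 472.8 J / 9 s = 52.53 W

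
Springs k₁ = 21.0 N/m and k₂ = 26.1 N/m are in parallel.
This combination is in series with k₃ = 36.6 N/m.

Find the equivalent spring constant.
k₁₂ = k₁ + k₂ = 47.1 N/m (parallel)
1/k_eq = 1/k₁₂ + 1/k₃ → k_eq = 20.6 N/m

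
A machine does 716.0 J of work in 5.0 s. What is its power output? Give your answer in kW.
P = W/t = 716 J / 5 s = 143.2 W = 0.1432 kW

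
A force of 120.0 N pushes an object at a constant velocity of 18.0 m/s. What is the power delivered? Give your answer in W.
P = Fv = 120 N × 18 m/s = 2160 W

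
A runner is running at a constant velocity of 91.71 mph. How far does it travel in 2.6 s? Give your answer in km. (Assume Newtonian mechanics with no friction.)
d = vt (with unit conversion) = 0.1066 km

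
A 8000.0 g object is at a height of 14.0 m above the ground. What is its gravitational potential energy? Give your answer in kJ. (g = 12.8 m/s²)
PE = mgh = 8 kg × 12.8 m/s² × 14 m = 1434 J = 1.434 kJ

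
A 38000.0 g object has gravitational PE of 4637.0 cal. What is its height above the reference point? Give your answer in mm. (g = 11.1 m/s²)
PE = mgh → h = PE/(mg) = 1.94e+04 J / (38 kg × 11.1 m/s²) = 46 m = 46000.0 mm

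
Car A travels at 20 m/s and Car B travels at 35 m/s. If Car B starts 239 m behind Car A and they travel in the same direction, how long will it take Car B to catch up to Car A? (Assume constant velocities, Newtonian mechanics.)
Relative speed: v_rel = 35 - 20 = 15 m/s
Time to catch: t = d₀/v_rel = 239/15 = 15.93 s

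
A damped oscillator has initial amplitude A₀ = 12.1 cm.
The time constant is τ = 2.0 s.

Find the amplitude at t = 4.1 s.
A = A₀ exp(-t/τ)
A = A₀ exp(−t/τ) = 12.1×exp(−4.1/2.0) = 1.558 cm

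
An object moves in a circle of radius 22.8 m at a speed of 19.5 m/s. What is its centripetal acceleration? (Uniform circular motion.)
a_c = v²/r = 19.5²/22.8 = 380.25/22.8 = 16.68 m/s²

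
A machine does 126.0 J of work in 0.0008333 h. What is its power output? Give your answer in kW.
P = W/t = 126 J / 3 s = 42 W = 0.042 kW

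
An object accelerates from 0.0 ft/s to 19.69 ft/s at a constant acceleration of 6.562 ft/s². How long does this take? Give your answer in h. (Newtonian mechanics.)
t = (v - v₀)/a (with unit conversion) = 0.0008335 h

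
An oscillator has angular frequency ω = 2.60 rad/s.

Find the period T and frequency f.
T = 2π/ω = 2π/2.6 = 2.417 s; f = ω/2π = 0.4138 Hz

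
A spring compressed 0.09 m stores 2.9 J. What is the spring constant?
PE = ½kx² → k = 2PE/x² = 2×2.9/0.09² = 716.0 N/m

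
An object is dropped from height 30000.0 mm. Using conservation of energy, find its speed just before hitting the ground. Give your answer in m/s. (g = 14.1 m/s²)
mgh = ½mv² → v = √(2gh) = √(2×14.1×30) = 29.09 m/s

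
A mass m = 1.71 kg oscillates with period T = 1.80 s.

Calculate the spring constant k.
T = 2π√(m/k) → k = m(2π/T)² = 1.71×(2π/1.8)² = 20.84 N/m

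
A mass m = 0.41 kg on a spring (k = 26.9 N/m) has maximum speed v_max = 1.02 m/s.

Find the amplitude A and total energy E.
½mv²_max = ½kA² → A = v_max√(m/k) = 1.02×√(0.41/26.9) = 0.1259 m = 12.59 cm
E = ½mv²_max = ½×0.41×1.02² = 0.2133 J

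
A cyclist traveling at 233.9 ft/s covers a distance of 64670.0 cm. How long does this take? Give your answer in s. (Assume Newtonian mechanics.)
t = d/v (with unit conversion) = 9.071 s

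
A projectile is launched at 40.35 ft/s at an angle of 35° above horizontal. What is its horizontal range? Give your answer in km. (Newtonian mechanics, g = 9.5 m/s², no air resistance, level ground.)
R = v₀² sin(2θ) / g (with unit conversion) = 0.01496 km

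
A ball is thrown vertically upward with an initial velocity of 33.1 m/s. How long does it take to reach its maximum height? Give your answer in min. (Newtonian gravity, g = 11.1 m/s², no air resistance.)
t_up = v₀/g (with unit conversion) = 0.0497 min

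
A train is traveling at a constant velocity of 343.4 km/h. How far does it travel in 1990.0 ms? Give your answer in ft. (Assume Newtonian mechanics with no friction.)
d = vt (with unit conversion) = 622.8 ft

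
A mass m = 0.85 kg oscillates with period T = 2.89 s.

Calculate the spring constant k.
T = 2π√(m/k) → k = m(2π/T)² = 0.85×(2π/2.89)² = 4.018 N/m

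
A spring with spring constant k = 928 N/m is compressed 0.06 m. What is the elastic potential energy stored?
PE = ½kx² = ½×928×0.06² = 1.67 J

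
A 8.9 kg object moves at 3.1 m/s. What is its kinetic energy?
KE = ½mv² = ½×8.9×3.1² = 42.7645 J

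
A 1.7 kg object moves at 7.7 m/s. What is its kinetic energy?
KE = ½mv² = ½×1.7×7.7² = 50.3965 J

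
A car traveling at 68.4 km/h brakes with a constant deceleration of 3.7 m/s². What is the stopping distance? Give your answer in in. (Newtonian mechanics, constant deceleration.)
d = v₀² / (2a) (with unit conversion) = 1921.0 in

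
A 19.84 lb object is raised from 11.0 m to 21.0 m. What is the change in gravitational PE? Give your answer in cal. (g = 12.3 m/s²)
ΔPE = mg(h₂ − h₁) = 8.999 kg × 12.3 m/s² × (21 − 11) m = 1107 J = 264.6 cal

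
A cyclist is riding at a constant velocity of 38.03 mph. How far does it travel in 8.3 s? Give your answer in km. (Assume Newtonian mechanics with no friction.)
d = vt (with unit conversion) = 0.1411 km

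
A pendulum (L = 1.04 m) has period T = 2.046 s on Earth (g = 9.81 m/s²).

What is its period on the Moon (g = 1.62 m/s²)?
T = 2π√(L/g), so T_moon/T_earth = √(g_earth/g_moon)
T_moon = 2π√(1.04/1.62) = 5.034 s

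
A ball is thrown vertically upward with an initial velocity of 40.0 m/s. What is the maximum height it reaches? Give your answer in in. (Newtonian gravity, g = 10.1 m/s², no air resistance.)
h_max = v₀²/(2g) (with unit conversion) = 3118.0 in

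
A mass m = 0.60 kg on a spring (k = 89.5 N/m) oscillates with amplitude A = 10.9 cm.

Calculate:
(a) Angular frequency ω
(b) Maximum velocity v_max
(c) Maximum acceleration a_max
ω = √(k/m) = √(89.5/0.6) = 12.21 rad/s
v_max = ωA = 12.21×0.109 = 1.331 m/s
a_max = ω²A = 12.21²×0.109 = 16.26 m/s²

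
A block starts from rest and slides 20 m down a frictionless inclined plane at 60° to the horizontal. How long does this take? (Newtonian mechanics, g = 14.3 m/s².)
a = g sin(θ) = 14.3 × sin(60°) = 12.38 m/s²
t = √(2d/a) = √(2 × 20 / 12.38) = 1.8 s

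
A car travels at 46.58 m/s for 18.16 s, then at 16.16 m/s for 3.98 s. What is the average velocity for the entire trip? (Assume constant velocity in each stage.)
d₁ = v₁t₁ = 46.58 × 18.16 = 845.893 m
d₂ = v₂t₂ = 16.16 × 3.98 = 64.3168 m
d_total = 910.21 m, t_total = 22.14 s
v_avg = d_total/t_total = 910.21/22.14 = 41.11 m/s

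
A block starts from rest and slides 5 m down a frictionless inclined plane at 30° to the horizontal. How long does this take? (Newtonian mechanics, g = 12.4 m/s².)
a = g sin(θ) = 12.4 × sin(30°) = 6.2 m/s²
t = √(2d/a) = √(2 × 5 / 6.2) = 1.27 s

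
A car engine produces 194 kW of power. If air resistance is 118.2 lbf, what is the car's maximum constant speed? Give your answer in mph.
P = Fv → v = P/F = 194000 W / 525.8 N = 369 m/s = 825.4 mph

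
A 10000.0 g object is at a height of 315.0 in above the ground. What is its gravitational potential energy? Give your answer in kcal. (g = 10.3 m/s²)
PE = mgh = 10 kg × 10.3 m/s² × 8.001 m = 824.1 J = 0.197 kcal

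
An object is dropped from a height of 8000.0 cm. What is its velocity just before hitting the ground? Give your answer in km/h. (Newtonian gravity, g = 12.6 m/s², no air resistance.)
v = √(2gh) (with unit conversion) = 161.6 km/h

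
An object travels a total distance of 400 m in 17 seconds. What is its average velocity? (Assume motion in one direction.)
v_avg = Δd / Δt = 400 / 17 = 23.53 m/s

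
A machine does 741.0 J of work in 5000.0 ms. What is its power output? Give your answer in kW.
P = W/t = 741 J / 5 s = 148.2 W = 0.1482 kW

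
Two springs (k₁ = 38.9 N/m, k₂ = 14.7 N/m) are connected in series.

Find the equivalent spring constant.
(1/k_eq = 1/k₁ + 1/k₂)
1/k_eq = 1/38.9 + 1/14.7 = 0.093734; k_eq = 10.67 N/m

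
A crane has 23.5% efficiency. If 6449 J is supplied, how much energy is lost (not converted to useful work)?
W_out = η × W_in = 0.235×6449 = 1515.5 J
W_lost = W_in − W_out = 6449 − 1515.5 = 4933.5 J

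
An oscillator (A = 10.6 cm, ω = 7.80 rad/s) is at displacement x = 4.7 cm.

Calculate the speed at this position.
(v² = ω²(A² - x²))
v = ω√(A² − x²) = 7.8×√(0.106² − 0.047²) = 0.7411 m/s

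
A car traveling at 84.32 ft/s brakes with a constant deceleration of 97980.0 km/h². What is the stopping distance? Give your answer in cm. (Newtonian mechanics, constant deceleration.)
d = v₀² / (2a) (with unit conversion) = 4368.0 cm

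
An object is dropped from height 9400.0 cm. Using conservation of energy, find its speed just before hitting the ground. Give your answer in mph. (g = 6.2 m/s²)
mgh = ½mv² → v = √(2gh) = √(2×6.2×94) = 34.14 m/s = 76.37 mph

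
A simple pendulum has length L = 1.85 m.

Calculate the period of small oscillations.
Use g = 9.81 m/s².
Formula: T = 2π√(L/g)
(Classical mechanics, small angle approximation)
T = 2π√(L/g) = 2π√(1.85/9.81) = 2.729 s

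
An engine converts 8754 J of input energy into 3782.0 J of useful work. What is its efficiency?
η = W_out/W_in = 3782.0/8754 = 0.432 = 43.2%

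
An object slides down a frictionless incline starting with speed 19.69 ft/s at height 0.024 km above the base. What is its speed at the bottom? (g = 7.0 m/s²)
½mv₀² + mgh = ½mv² → v = √(v₀² + 2gh) = √(6.002² + 2×7.0×24) = 19.29 m/s = 63.28 ft/s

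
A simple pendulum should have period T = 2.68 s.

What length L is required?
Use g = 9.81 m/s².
T = 2π√(L/g) → L = g(T/2π)² = 9.81×(2.68/2π)² = 1.785 m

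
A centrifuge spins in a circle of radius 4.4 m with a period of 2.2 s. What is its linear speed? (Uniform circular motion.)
v = 2πr/T = 2π×4.4/2.2 = 12.57 m/s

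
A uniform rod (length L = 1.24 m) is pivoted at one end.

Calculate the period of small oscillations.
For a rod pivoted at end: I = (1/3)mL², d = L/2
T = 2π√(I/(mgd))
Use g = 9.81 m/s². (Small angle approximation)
I/m = (1/3)L² = 0.5125 m²; d = L/2 = 0.62 m
T = 2π√(I/(mgd)) = 2π√(0.5125/(9.81×0.62)) = 1.824 s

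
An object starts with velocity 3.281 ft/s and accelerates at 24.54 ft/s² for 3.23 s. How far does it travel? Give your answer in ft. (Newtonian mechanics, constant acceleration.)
d = v₀t + ½at² (with unit conversion) = 138.6 ft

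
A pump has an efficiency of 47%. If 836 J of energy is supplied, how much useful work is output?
W_out = η × W_in = 0.47 × 836 = 392.92 J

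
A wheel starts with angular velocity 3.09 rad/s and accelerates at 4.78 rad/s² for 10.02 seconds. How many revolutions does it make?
θ = ω₀t + ½αt² = 3.09×10.02 + ½×4.78×10.02² = 270.92 rad
Revolutions = θ/(2π) = 270.92/(2π) = 43.12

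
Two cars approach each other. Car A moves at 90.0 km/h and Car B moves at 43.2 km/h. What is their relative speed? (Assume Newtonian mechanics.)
v_rel = v_A + v_B = 90.0 + 43.2 = 133.2 km/h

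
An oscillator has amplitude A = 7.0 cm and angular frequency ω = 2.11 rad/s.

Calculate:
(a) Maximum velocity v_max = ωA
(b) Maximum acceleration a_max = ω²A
v_max = ωA = 2.11×0.07 = 0.1477 m/s
a_max = ω²A = 2.11²×0.07 = 0.3116 m/s²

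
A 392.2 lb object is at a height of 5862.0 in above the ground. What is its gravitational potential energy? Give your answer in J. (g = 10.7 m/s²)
PE = mgh = 177.9 kg × 10.7 m/s² × 148.9 m = 2.834e+05 J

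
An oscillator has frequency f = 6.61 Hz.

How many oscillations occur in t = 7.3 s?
n = f×t = 6.61×7.3 = 48.25 oscillations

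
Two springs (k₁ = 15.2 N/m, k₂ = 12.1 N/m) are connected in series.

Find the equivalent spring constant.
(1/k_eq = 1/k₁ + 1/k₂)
1/k_eq = 1/15.2 + 1/12.1 = 0.14843; k_eq = 6.737 N/m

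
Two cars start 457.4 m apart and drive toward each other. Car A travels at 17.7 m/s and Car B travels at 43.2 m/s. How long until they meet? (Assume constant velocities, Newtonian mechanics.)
Combined speed: v_combined = 17.7 + 43.2 = 60.9 m/s
Time to meet: t = d/60.9 = 457.4/60.9 = 7.51 s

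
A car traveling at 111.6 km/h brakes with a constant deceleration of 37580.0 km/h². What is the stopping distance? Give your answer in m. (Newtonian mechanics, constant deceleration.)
d = v₀² / (2a) (with unit conversion) = 165.7 m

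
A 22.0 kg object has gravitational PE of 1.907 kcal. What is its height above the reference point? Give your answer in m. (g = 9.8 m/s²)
PE = mgh → h = PE/(mg) = 7979 J / (22 kg × 9.8 m/s²) = 37.01 m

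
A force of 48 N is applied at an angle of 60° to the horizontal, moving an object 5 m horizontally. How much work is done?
W = Fd cosθ = 48×5×cos(60°) = 120.0 J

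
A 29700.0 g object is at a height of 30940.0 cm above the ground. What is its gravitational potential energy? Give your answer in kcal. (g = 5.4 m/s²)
PE = mgh = 29.7 kg × 5.4 m/s² × 309.4 m = 4.962e+04 J = 11.86 kcal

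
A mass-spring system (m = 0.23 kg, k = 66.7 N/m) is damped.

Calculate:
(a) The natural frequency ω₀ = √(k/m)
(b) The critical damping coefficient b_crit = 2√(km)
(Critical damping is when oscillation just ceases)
ω₀ = √(k/m) = √(66.7/0.23) = 17.03 rad/s
b_crit = 2√(km) = 2√(66.7×0.23) = 7.834 kg/s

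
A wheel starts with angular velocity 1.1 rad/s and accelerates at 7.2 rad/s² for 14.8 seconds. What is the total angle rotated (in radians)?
θ = ω₀t + ½αt² = 1.1×14.8 + ½×7.2×14.8² = 804.82 rad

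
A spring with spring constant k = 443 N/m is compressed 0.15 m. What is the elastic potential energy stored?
PE = ½kx² = ½×443×0.15² = 4.984 J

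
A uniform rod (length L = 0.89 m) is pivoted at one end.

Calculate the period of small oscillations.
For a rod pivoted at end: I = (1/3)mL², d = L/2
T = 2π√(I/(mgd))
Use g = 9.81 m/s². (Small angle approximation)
I/m = (1/3)L² = 0.264 m²; d = L/2 = 0.445 m
T = 2π√(I/(mgd)) = 2π√(0.264/(9.81×0.445)) = 1.545 s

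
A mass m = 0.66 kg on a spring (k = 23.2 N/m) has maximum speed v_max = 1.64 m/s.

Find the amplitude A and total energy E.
½mv²_max = ½kA² → A = v_max√(m/k) = 1.64×√(0.66/23.2) = 0.2766 m = 27.66 cm
E = ½mv²_max = ½×0.66×1.64² = 0.8876 J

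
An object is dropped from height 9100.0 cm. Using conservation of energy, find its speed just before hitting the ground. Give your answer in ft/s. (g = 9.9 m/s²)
mgh = ½mv² → v = √(2gh) = √(2×9.9×91) = 42.45 m/s = 139.3 ft/s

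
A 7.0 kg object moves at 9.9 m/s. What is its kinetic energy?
KE = ½mv² = ½×7.0×9.9² = 343.035 J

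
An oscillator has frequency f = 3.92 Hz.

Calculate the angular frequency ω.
ω = 2πf = 2π×3.92 = 24.63 rad/s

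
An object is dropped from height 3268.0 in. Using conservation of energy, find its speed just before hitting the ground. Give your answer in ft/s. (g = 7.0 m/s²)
mgh = ½mv² → v = √(2gh) = √(2×7.0×83.01) = 34.09 m/s = 111.8 ft/s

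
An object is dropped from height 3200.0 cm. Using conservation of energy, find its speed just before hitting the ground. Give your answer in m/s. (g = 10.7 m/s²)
mgh = ½mv² → v = √(2gh) = √(2×10.7×32) = 26.17 m/s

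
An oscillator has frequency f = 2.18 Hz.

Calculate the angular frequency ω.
ω = 2πf = 2π×2.18 = 13.7 rad/s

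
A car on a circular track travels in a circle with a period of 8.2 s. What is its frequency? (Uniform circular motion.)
f = 1/T = 1/8.2 = 0.122 Hz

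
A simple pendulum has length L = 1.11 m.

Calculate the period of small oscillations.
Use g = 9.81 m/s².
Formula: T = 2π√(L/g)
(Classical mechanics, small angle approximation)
T = 2π√(L/g) = 2π√(1.11/9.81) = 2.114 s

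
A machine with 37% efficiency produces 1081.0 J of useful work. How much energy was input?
W_in = W_out/η = 1081.0/0.37 = 2921.6 J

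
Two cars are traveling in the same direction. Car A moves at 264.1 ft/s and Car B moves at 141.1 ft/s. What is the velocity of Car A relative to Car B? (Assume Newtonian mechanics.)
v_rel = v_A - v_B = 264.1 - 141.1 = 123.0 ft/s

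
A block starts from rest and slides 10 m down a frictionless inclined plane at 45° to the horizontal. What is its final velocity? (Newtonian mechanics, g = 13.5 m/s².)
a = g sin(θ) = 13.5 × sin(45°) = 9.55 m/s²
v = √(2ad) = √(2 × 9.55 × 10) = 13.82 m/s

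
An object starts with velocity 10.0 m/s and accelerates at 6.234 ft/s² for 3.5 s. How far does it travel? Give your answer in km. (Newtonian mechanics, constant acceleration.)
d = v₀t + ½at² (with unit conversion) = 0.04664 km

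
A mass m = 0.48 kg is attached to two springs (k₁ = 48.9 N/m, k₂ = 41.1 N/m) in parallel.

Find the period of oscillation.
k_eq = k₁+k₂ = 90 N/m
T = 2π√(m/k_eq) = 2π√(0.48/90) = 0.4589 s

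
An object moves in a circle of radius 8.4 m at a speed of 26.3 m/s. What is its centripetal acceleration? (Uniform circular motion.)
a_c = v²/r = 26.3²/8.4 = 691.69/8.4 = 82.34 m/s²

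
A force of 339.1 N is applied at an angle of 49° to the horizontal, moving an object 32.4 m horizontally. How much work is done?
W = Fd cosθ = 339.1×32.4×cos(49°) = 7208.0 J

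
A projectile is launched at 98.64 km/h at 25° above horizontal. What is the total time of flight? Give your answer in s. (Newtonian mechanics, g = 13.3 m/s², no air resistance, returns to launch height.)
T = 2v₀sin(θ)/g (with unit conversion) = 1.741 s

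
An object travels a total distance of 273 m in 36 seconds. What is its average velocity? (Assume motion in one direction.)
v_avg = Δd / Δt = 273 / 36 = 7.58 m/s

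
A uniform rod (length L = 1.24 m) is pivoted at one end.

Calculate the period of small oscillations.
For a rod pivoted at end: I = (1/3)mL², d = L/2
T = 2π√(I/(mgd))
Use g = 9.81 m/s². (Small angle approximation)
I/m = (1/3)L² = 0.5125 m²; d = L/2 = 0.62 m
T = 2π√(I/(mgd)) = 2π√(0.5125/(9.81×0.62)) = 1.824 s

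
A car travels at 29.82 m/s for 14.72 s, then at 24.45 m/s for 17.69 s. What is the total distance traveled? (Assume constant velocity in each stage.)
d₁ = v₁t₁ = 29.82 × 14.72 = 438.95 m
d₂ = v₂t₂ = 24.45 × 17.69 = 432.521 m
d_total = 438.95 + 432.521 = 871.47 m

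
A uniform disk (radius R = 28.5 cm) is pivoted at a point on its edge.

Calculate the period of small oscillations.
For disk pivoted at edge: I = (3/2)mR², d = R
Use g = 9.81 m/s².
I/m = (3/2)R² = 0.1218 m²; d = R = 0.285 m
T = 2π√((3/2)R²/(gR)) = 2π√(3R/(2g)) = 1.312 s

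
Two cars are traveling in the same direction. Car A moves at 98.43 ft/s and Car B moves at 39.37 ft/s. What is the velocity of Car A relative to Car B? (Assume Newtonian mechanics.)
v_rel = v_A - v_B = 98.43 - 39.37 = 59.06 ft/s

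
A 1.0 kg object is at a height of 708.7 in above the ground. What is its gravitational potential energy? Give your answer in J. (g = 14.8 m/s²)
PE = mgh = 1 kg × 14.8 m/s² × 18 m = 266.4 J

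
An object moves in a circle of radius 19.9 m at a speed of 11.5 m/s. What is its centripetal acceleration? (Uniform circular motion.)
a_c = v²/r = 11.5²/19.9 = 132.25/19.9 = 6.65 m/s²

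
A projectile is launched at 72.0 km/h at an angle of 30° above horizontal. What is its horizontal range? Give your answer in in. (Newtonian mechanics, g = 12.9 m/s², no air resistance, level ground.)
R = v₀² sin(2θ) / g (with unit conversion) = 1057.0 in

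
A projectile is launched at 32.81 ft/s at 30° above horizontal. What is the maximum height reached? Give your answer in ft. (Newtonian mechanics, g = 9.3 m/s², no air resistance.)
H = v₀²sin²(θ)/(2g) (with unit conversion) = 4.41 ft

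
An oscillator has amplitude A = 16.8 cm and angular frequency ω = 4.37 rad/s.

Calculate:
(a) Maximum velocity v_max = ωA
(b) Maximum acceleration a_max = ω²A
v_max = ωA = 4.37×0.168 = 0.7342 m/s
a_max = ω²A = 4.37²×0.168 = 3.208 m/s²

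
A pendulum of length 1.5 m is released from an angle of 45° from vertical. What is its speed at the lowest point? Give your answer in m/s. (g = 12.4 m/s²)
h = L(1 − cosθ) = 1.5×(1 − cos45°) = 0.4393 m
v = √(2gh) = √(2×12.4×0.4393) = 3.301 m/s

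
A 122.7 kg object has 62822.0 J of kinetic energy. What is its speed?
KE = ½mv² → v = √(2KE/m) = √(2×62822.0/122.7) = 32.0 m/s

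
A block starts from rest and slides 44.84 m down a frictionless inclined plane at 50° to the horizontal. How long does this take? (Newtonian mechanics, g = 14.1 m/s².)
a = g sin(θ) = 14.1 × sin(50°) = 10.8 m/s²
t = √(2d/a) = √(2 × 44.84 / 10.8) = 2.88 s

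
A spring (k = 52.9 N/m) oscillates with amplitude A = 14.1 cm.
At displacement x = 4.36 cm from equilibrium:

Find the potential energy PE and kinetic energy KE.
E_total = ½kA² = ½×52.9×(0.141)² = 0.5259 J
PE = ½kx² = ½×52.9×(0.0436)² = 0.05028 J
KE = E_total − PE = 0.4756 J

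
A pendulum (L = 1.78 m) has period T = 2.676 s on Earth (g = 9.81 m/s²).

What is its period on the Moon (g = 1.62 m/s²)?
T = 2π√(L/g), so T_moon/T_earth = √(g_earth/g_moon)
T_moon = 2π√(1.78/1.62) = 6.586 s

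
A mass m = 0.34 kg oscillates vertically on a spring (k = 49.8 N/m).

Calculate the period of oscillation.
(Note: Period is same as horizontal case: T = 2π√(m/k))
T = 2π√(m/k) = 2π√(0.34/49.8) = 0.5192 s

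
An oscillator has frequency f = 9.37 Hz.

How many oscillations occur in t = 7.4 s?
n = f×t = 9.37×7.4 = 69.34 oscillations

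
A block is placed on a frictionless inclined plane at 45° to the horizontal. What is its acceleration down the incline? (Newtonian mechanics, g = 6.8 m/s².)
a = g sin(θ) = 6.8 × sin(45°) = 6.8 × 0.7071 = 4.81 m/s²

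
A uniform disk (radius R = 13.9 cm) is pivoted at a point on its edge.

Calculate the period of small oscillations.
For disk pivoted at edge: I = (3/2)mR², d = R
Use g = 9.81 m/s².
I/m = (3/2)R² = 0.02898 m²; d = R = 0.139 m
T = 2π√((3/2)R²/(gR)) = 2π√(3R/(2g)) = 0.916 s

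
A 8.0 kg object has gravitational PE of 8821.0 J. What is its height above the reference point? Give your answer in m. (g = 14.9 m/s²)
PE = mgh → h = PE/(mg) = 8821 J / (8 kg × 14.9 m/s²) = 74 m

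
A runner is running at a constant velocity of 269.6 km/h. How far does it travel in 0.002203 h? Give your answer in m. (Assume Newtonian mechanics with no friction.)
d = vt (with unit conversion) = 593.9 m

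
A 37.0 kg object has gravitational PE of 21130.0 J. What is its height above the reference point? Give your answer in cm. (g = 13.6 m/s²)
PE = mgh → h = PE/(mg) = 2.113e+04 J / (37 kg × 13.6 m/s²) = 41.99 m = 4199.0 cm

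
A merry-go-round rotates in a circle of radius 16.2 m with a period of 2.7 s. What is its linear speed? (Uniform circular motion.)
v = 2πr/T = 2π×16.2/2.7 = 37.7 m/s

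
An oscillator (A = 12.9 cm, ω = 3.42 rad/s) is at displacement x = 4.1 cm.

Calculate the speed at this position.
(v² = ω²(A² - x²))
v = ω√(A² − x²) = 3.42×√(0.129² − 0.041²) = 0.4183 m/s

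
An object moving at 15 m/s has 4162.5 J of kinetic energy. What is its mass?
KE = ½mv² → m = 2KE/v² = 2×4162.5/15² = 37.0 kg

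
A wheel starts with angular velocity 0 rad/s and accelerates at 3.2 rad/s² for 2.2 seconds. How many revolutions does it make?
θ = ω₀t + ½αt² = 0×2.2 + ½×3.2×2.2² = 7.74 rad
Revolutions = θ/(2π) = 7.74/(2π) = 1.23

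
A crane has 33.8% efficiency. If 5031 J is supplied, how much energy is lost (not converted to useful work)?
W_out = η × W_in = 0.338×5031 = 1700.5 J
W_lost = W_in − W_out = 5031 − 1700.5 = 3330.5 J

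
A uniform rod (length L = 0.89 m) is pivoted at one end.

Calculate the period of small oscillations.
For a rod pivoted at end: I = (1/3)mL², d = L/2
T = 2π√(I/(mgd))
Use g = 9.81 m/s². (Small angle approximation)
I/m = (1/3)L² = 0.264 m²; d = L/2 = 0.445 m
T = 2π√(I/(mgd)) = 2π√(0.264/(9.81×0.445)) = 1.545 s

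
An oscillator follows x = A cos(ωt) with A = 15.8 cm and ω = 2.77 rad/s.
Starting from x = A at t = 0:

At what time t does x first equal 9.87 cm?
cos(ωt) = x/A = 9.87/15.8 = 0.6247
ωt = arccos(0.6247) = 0.8961 rad
t = 0.8961/2.77 = 0.3235 s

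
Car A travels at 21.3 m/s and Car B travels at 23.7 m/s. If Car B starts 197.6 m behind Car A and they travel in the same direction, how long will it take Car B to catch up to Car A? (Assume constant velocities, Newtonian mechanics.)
Relative speed: v_rel = 23.7 - 21.3 = 2.4 m/s
Time to catch: t = d₀/v_rel = 197.6/2.4 = 82.33 s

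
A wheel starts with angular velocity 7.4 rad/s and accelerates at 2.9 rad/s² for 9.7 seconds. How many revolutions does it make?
θ = ω₀t + ½αt² = 7.4×9.7 + ½×2.9×9.7² = 208.21 rad
Revolutions = θ/(2π) = 208.21/(2π) = 33.14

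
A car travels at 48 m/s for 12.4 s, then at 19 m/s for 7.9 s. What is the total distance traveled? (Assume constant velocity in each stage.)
d₁ = v₁t₁ = 48 × 12.4 = 595.2 m
d₂ = v₂t₂ = 19 × 7.9 = 150.1 m
d_total = 595.2 + 150.1 = 745.3 m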